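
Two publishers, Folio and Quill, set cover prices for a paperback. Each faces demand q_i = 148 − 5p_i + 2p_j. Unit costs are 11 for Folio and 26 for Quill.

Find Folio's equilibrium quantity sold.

Folio's profit: π = (p_{Folio} − 11)(148 − 5p_{Folio} + 2p_{Quill}).
∂π/∂p_{Folio} = 203 − 10p_{Folio} + 2p_{Quill} = 0 ⇒ p_{Folio} = 20.3 + 0.2p_{Quill}.
Similarly p_{Quill} = 27.8 + 0.2p_{Folio}.
Substituting the second reaction function into the first: p_{Folio} = 20.3 + 0.2(27.8 + 0.2p_{Folio}), which gives 0.96p_{Folio} = 25.86 ⇒ p_{Folio} = 26.9375.
Then p_{Quill} = 27.8 + 0.2·26.9375 = 33.1875.
q_{Folio} = 148 − 5·26.9375 + 2·33.1875 = 79.6875.

79.6875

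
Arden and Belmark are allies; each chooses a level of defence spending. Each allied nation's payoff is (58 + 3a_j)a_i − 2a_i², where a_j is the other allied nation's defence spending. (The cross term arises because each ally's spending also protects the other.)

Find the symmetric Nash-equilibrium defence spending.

58

Arden's payoff is (58 + 3a_B)a_A − 2a_A².
∂π/∂a_A = 58 + 3a_B − 4a_A = 0, so a_A = 14.5 + 0.75a_B.
Setting a_A = a_B in the reaction function: a_A = 14.5 + 0.75a_A, so a_A = 14.5 / 0.25 = 58.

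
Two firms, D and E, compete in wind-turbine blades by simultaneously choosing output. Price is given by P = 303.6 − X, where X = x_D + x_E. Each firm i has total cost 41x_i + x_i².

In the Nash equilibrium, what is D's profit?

5516.7008

Firm D's profit: π = x_D(303.6 − (x_D + x_E)) − 41x_D − x_D².
∂π/∂x_D = 262.6 − 4x_D − x_E = 0, so x_D = 65.65 − 0.25x_E.
By symmetry x_E = x_D; substituting into the reaction function, 1.25x_D = 65.65 and x_D = 52.52.
Price P = 303.6 − 105.04 = 198.56.
D's profit: (198.56 − 41)·52.52 − (52.52)² = 5516.7008.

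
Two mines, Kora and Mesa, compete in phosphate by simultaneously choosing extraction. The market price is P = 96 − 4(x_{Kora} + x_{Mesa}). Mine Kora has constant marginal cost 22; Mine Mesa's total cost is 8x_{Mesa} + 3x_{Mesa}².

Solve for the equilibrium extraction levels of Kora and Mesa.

Mine Kora's profit: π = x_{Kora}(96 − 4(x_{Kora} + x_{Mesa})) − 22x_{Kora}.
∂π/∂x_{Kora} = 74 − 8x_{Kora} − 4x_{Mesa} = 0, so x_{Kora} = 9.25 − 0.5x_{Mesa}.
For Mesa: ∂π/∂x_{Mesa} = 88 − 14x_{Mesa} − 4x_{Kora} = 0 ⇒ x_{Mesa} = 44/7 − (2/7)x_{Kora}.
Substituting the second reaction function into the first: x_{Kora} = 9.25 − 0.5(44/7 − (2/7)x_{Kora}), which gives (6/7)x_{Kora} = 171/28 ⇒ x_{Kora} = 7.125.
Then x_{Mesa} = 44/7 − (2/7)·7.125 = 4.25.

7.125, 4.25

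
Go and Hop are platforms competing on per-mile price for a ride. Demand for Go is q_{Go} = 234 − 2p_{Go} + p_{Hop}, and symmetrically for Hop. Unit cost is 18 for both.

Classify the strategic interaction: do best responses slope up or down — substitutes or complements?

Go's profit: π = (p_{Go} − 18)(234 − 2p_{Go} + p_{Hop}).
∂π/∂p_{Go} = 270 − 4p_{Go} + p_{Hop} = 0 ⇒ p_{Go} = 67.5 + 0.25p_{Hop}.
The best-response slope dp_{Go}/dp_{Hop} = 0.25 > 0: the reaction function is upward-sloping, so the choices are strategic complements.

strategic complements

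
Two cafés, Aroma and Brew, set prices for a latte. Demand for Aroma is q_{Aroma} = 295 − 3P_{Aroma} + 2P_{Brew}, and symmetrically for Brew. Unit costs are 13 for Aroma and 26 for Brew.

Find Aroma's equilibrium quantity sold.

218.8125

Aroma's profit: π = (P_{Aroma} − 13)(295 − 3P_{Aroma} + 2P_{Brew}).
∂π/∂P_{Aroma} = 334 − 6P_{Aroma} + 2P_{Brew} = 0 ⇒ P_{Aroma} = 167/3 + (1/3)P_{Brew}.
Similarly P_{Brew} = 373/6 + (1/3)P_{Aroma}.
Solving the two reaction functions simultaneously: (1 − (1/3)(1/3))P_{Aroma} = 167/3 + (1/3)·(373/6), so (8/9)P_{Aroma} = 1375/18 and P_{Aroma} = 85.9375.
Then P_{Brew} = 373/6 + (1/3)·85.9375 = 90.8125.
q_{Aroma} = 295 − 3·85.9375 + 2·90.8125 = 218.8125.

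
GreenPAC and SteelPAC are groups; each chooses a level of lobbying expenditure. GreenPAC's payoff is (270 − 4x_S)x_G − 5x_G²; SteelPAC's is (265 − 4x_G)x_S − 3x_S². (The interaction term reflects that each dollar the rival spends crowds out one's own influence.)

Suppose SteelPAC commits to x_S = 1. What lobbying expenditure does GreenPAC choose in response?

26.6

Expanding GreenPAC's payoff: 270x_G − 4x_Sx_G − 5x_G².
∂π/∂x_G = 270 − 4x_S − 10x_G = 0, so x_G = 27 − 0.4x_S.
At x_S = 1: x_G = 27 − 0.4·1 = 26.6.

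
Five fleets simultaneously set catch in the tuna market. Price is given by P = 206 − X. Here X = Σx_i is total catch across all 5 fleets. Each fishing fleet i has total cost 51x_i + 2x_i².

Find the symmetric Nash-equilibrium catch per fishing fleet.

A representative fishing fleet's profit is π_i = x_i(206 − X) − 51x_i − 2x_i², with X = x_i + Σ_{j≠i} x_j.
First-order condition: 155 − 6x_i − Σ_{j≠i} x_j = 0.
In a symmetric equilibrium every fishing fleet chooses the same x, so Σ_{j≠i} x_j = 4x. The condition becomes 155 − 10x = 0, giving x = 155/10 = 15.5.

15.5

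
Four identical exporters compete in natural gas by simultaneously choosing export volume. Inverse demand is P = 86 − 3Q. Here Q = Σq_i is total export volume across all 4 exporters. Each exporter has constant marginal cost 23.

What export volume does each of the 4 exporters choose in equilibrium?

A representative exporter's profit is π_i = q_i(86 − 3Q) − 23q_i, with Q = q_i + Σ_{j≠i} q_j.
First-order condition: 63 − 6q_i − 3Σ_{j≠i} q_j = 0.
Imposing symmetry (q_j = q for all j) turns Σ_{j≠i} q_j into 3q, so 63 = 15q and q = 4.2.

4.2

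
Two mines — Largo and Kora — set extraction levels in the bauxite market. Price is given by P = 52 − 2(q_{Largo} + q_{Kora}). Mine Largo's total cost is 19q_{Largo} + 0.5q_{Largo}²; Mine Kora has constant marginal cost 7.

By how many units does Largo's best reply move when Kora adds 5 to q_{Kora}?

-2

Mine Largo's profit: π = q_{Largo}(52 − 2(q_{Largo} + q_{Kora})) − 19q_{Largo} − 0.5q_{Largo}².
∂π/∂q_{Largo} = 33 − 5q_{Largo} − 2q_{Kora} = 0, so q_{Largo} = 6.6 − 0.4q_{Kora}.
The reaction-function slope is −0.4, so a 5-unit rise in q_{Kora} moves q_{Largo} by −0.4 × 5 = −2. Largo's best response falls — the actions are strategic substitutes.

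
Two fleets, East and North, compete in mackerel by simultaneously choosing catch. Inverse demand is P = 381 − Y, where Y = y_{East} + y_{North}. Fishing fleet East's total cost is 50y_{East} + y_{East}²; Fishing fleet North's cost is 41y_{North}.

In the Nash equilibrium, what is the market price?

188

Fishing fleet East's profit: π = y_{East}(381 − (y_{East} + y_{North})) − 50y_{East} − y_{East}².
∂π/∂y_{East} = 331 − 4y_{East} − y_{North} = 0, so y_{East} = 82.75 − 0.25y_{North}.
For North: ∂π/∂y_{North} = 340 − 2y_{North} − y_{East} = 0 ⇒ y_{North} = 170 − 0.5y_{East}.
Substituting the second reaction function into the first: y_{East} = 82.75 − 0.25(170 − 0.5y_{East}), which gives 0.875y_{East} = 40.25 ⇒ y_{East} = 46.
Then y_{North} = 170 − 0.5·46 = 147.
Equilibrium price: P = 381 − 193 = 188.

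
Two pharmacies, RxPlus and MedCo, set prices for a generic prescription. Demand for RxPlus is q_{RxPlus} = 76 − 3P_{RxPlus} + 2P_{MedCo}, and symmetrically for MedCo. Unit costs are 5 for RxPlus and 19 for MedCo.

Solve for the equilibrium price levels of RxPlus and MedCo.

25.375, 30.625

RxPlus's profit: π = (P_{RxPlus} − 5)(76 − 3P_{RxPlus} + 2P_{MedCo}).
∂π/∂P_{RxPlus} = 91 − 6P_{RxPlus} + 2P_{MedCo} = 0 ⇒ P_{RxPlus} = 91/6 + (1/3)P_{MedCo}.
Similarly P_{MedCo} = 133/6 + (1/3)P_{RxPlus}.
Plugging P_{MedCo} into RxPlus's best response: P_{RxPlus} = 91/6 + (1/3)(133/6 + (1/3)P_{RxPlus}) ⇒ (8/9)P_{RxPlus} = 203/9, so P_{RxPlus} = 25.375.
Then P_{MedCo} = 133/6 + (1/3)·25.375 = 30.625.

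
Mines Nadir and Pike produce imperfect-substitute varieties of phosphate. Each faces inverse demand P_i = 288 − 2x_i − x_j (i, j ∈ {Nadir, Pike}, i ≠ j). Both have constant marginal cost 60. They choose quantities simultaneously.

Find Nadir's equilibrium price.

Mine Nadir's profit: π = x_{Nadir}(288 − 2x_{Nadir} − x_{Pike}) − 60x_{Nadir}.
∂π/∂x_{Nadir} = 228 − 4x_{Nadir} − x_{Pike} = 0 ⇒ x_{Nadir} = 57 − 0.25x_{Pike}.
The game is symmetric, so in equilibrium x_{Pike} = x_{Nadir}: the reaction function gives 1.25x_{Nadir} = 57, hence x_{Nadir} = 45.6.
P_{Nadir} = 288 − 2·45.6 − 45.6 = 151.2.

151.2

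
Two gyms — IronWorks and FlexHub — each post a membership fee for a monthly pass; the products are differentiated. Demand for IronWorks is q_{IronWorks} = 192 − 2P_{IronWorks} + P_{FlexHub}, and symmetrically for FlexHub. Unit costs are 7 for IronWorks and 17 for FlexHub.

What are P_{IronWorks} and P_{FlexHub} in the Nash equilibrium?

70, 74

IronWorks's profit: π = (P_{IronWorks} − 7)(192 − 2P_{IronWorks} + P_{FlexHub}).
∂π/∂P_{IronWorks} = 206 − 4P_{IronWorks} + P_{FlexHub} = 0 ⇒ P_{IronWorks} = 51.5 + 0.25P_{FlexHub}.
Similarly P_{FlexHub} = 56.5 + 0.25P_{IronWorks}.
Solving the two reaction functions simultaneously: (1 − (0.25)(0.25))P_{IronWorks} = 51.5 + 0.25·56.5, so 0.9375P_{IronWorks} = 65.625 and P_{IronWorks} = 70.
Then P_{FlexHub} = 56.5 + 0.25·70 = 74.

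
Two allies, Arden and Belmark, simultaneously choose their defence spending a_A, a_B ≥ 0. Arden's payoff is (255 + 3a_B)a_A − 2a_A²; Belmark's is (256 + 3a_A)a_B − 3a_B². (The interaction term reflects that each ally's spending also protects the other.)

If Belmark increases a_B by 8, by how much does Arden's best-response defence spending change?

Expanding Arden's payoff: 255a_A + 3a_Ba_A − 2a_A².
∂π/∂a_A = 255 + 3a_B − 4a_A = 0, so a_A = 63.75 + 0.75a_B.
The reaction-function slope is 0.75, so an 8-unit rise in a_B moves a_A by 0.75 × 8 = 6. Arden's best response rises — the actions are strategic complements.

6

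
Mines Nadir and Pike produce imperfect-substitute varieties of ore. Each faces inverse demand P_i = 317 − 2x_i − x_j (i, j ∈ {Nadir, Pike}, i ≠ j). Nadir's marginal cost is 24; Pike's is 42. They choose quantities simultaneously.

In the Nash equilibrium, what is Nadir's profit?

7152.08

Mine Nadir's profit: π = x_{Nadir}(317 − 2x_{Nadir} − x_{Pike}) − 24x_{Nadir}.
∂π/∂x_{Nadir} = 293 − 4x_{Nadir} − x_{Pike} = 0 ⇒ x_{Nadir} = 73.25 − 0.25x_{Pike}.
Similarly x_{Pike} = 68.75 − 0.25x_{Nadir}.
Solving the two reaction functions simultaneously: (1 − (−0.25)(−0.25))x_{Nadir} = 73.25 − 0.25·68.75, so 0.9375x_{Nadir} = 56.0625 and x_{Nadir} = 59.8.
Then x_{Pike} = 68.75 − 0.25·59.8 = 53.8.
P_{Nadir} = 317 − 2·59.8 − 53.8 = 143.6.
Profit = (143.6 − 24)·59.8 = 7152.08.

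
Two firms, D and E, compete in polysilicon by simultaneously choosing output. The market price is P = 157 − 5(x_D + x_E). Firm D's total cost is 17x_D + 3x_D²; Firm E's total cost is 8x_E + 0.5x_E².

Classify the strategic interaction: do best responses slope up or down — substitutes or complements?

strategic substitutes

Firm D's profit: π = x_D(157 − 5(x_D + x_E)) − 17x_D − 3x_D².
∂π/∂x_D = 140 − 16x_D − 5x_E = 0, so x_D = 8.75 − 0.3125x_E.
The best-response slope dx_D/dx_E = −0.3125 < 0: the reaction function is downward-sloping, so the choices are strategic substitutes.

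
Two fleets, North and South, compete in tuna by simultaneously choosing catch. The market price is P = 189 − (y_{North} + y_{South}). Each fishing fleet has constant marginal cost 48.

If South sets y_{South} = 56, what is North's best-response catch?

Fishing fleet North's profit: π = y_{North}(189 − (y_{North} + y_{South})) − 48y_{North}.
∂π/∂y_{North} = 141 − 2y_{North} − y_{South} = 0, so y_{North} = 70.5 − 0.5y_{South}.
At y_{South} = 56: y_{North} = 70.5 − 0.5·56 = 42.5.

42.5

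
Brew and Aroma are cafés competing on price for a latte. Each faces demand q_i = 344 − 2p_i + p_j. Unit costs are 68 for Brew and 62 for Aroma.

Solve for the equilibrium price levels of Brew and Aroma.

159.2, 156.8

Brew's profit: π = (p_{Brew} − 68)(344 − 2p_{Brew} + p_{Aroma}).
∂π/∂p_{Brew} = 480 − 4p_{Brew} + p_{Aroma} = 0 ⇒ p_{Brew} = 120 + 0.25p_{Aroma}.
Similarly p_{Aroma} = 117 + 0.25p_{Brew}.
Substituting the second reaction function into the first: p_{Brew} = 120 + 0.25(117 + 0.25p_{Brew}), which gives 0.9375p_{Brew} = 149.25 ⇒ p_{Brew} = 159.2.
Then p_{Aroma} = 117 + 0.25·159.2 = 156.8.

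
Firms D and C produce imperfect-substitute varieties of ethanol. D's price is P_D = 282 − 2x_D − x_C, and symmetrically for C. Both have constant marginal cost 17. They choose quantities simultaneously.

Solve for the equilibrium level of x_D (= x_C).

53

Firm D's profit: π = x_D(282 − 2x_D − x_C) − 17x_D.
∂π/∂x_D = 265 − 4x_D − x_C = 0 ⇒ x_D = 66.25 − 0.25x_C.
By symmetry x_C = x_D; substituting into the reaction function, 1.25x_D = 66.25 and x_D = 53.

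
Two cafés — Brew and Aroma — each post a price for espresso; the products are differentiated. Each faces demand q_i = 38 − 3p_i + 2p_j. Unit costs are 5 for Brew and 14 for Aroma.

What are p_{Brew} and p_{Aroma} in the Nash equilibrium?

Brew's profit: π = (p_{Brew} − 5)(38 − 3p_{Brew} + 2p_{Aroma}).
∂π/∂p_{Brew} = 53 − 6p_{Brew} + 2p_{Aroma} = 0 ⇒ p_{Brew} = 53/6 + (1/3)p_{Aroma}.
Similarly p_{Aroma} = 40/3 + (1/3)p_{Brew}.
Solving the two reaction functions simultaneously: (1 − (1/3)(1/3))p_{Brew} = 53/6 + (1/3)·(40/3), so (8/9)p_{Brew} = 239/18 and p_{Brew} = 14.9375.
Then p_{Aroma} = 40/3 + (1/3)·14.9375 = 18.3125.

14.9375, 18.3125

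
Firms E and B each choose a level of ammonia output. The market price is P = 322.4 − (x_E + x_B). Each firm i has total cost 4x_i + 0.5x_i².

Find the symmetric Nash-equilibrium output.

Firm E's profit: π = x_E(322.4 − (x_E + x_B)) − 4x_E − 0.5x_E².
∂π/∂x_E = 318.4 − 3x_E − x_B = 0, so x_E = 1592/15 − (1/3)x_B.
The game is symmetric, so in equilibrium x_B = x_E: the reaction function gives (4/3)x_E = 1592/15, hence x_E = 79.6.

79.6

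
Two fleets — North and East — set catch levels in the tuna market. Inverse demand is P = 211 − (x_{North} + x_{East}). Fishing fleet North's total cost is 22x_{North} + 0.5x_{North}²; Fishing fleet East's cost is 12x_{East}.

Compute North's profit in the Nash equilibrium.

Fishing fleet North's profit: π = x_{North}(211 − (x_{North} + x_{East})) − 22x_{North} − 0.5x_{North}².
∂π/∂x_{North} = 189 − 3x_{North} − x_{East} = 0, so x_{North} = 63 − (1/3)x_{East}.
For East: ∂π/∂x_{East} = 199 − 2x_{East} − x_{North} = 0 ⇒ x_{East} = 99.5 − 0.5x_{North}.
Solving the two reaction functions simultaneously: (1 − (−1/3)(−0.5))x_{North} = 63 − (1/3)·99.5, so (5/6)x_{North} = 179/6 and x_{North} = 35.8.
Then x_{East} = 99.5 − 0.5·35.8 = 81.6.
Price P = 211 − 117.4 = 93.6.
North's profit: (93.6 − 22)·35.8 − 0.5(35.8)² = 1922.46.

1922.46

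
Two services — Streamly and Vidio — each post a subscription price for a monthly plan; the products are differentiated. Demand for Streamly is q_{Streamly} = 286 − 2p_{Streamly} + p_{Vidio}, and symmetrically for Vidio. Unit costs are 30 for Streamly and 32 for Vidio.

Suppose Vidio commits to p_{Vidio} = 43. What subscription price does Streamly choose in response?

Streamly's profit: π = (p_{Streamly} − 30)(286 − 2p_{Streamly} + p_{Vidio}).
∂π/∂p_{Streamly} = 346 − 4p_{Streamly} + p_{Vidio} = 0 ⇒ p_{Streamly} = 86.5 + 0.25p_{Vidio}.
At p_{Vidio} = 43: p_{Streamly} = 86.5 + 0.25·43 = 97.25.

97.25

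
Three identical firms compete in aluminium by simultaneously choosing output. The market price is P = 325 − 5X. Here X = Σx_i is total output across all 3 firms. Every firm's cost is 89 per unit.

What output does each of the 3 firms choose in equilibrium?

11.8

A representative firm's profit is π_i = x_i(325 − 5X) − 89x_i, with X = x_i + Σ_{j≠i} x_j.
First-order condition: 236 − 10x_i − 5Σ_{j≠i} x_j = 0.
With identical firms, set every x_j = x: then 236 − 10x − 10x = 0, i.e. x = 236/20 = 11.8.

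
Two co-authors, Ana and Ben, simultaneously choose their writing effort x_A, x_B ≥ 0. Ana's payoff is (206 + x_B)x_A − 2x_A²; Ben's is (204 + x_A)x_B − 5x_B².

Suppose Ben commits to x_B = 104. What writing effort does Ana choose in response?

Expanding Ana's payoff: 206x_A + x_Bx_A − 2x_A².
∂π/∂x_A = 206 + x_B − 4x_A = 0, so x_A = 51.5 + 0.25x_B.
At x_B = 104: x_A = 51.5 + 0.25·104 = 77.5.

77.5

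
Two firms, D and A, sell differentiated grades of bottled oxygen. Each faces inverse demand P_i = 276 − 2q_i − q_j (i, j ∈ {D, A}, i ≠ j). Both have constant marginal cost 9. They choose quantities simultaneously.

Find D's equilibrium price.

Firm D's profit: π = q_D(276 − 2q_D − q_A) − 9q_D.
∂π/∂q_D = 267 − 4q_D − q_A = 0 ⇒ q_D = 66.75 − 0.25q_A.
The game is symmetric, so in equilibrium q_A = q_D: the reaction function gives 1.25q_D = 66.75, hence q_D = 53.4.
P_D = 276 − 2·53.4 − 53.4 = 115.8.

115.8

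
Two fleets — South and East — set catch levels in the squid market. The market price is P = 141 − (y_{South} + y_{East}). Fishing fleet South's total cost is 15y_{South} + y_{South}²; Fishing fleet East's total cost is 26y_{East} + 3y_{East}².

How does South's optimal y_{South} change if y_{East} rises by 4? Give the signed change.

Fishing fleet South's profit: π = y_{South}(141 − (y_{South} + y_{East})) − 15y_{South} − y_{South}².
∂π/∂y_{South} = 126 − 4y_{South} − y_{East} = 0, so y_{South} = 31.5 − 0.25y_{East}.
The reaction-function slope is −0.25, so a 4-unit rise in y_{East} moves y_{South} by −0.25 × 4 = −1. South's best response falls — the actions are strategic substitutes.

-1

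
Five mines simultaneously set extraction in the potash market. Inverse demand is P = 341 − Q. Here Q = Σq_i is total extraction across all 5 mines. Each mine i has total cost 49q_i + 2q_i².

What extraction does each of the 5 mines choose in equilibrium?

29.2

A representative mine's profit is π_i = q_i(341 − Q) − 49q_i − 2q_i², with Q = q_i + Σ_{j≠i} q_j.
First-order condition: 292 − 6q_i − Σ_{j≠i} q_j = 0.
In a symmetric equilibrium every mine chooses the same q, so Σ_{j≠i} q_j = 4q. The condition becomes 292 − 10q = 0, giving q = 292/10 = 29.2.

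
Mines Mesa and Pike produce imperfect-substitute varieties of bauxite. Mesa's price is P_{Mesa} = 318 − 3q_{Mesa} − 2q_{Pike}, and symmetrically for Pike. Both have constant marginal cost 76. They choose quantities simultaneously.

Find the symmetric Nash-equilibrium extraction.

Mine Mesa's profit: π = q_{Mesa}(318 − 3q_{Mesa} − 2q_{Pike}) − 76q_{Mesa}.
∂π/∂q_{Mesa} = 242 − 6q_{Mesa} − 2q_{Pike} = 0 ⇒ q_{Mesa} = 121/3 − (1/3)q_{Pike}.
Setting q_{Mesa} = q_{Pike} in the reaction function: q_{Mesa} = 121/3 − (1/3)q_{Mesa}, so q_{Mesa} = (121/3) / (4/3) = 30.25.

30.25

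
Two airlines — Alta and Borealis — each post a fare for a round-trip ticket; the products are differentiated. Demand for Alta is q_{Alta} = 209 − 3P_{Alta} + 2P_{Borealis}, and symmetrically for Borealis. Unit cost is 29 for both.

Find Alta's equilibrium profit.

Alta's profit: π = (P_{Alta} − 29)(209 − 3P_{Alta} + 2P_{Borealis}).
∂π/∂P_{Alta} = 296 − 6P_{Alta} + 2P_{Borealis} = 0 ⇒ P_{Alta} = 148/3 + (1/3)P_{Borealis}.
By symmetry P_{Borealis} = P_{Alta}; substituting into the reaction function, (2/3)P_{Alta} = 148/3 and P_{Alta} = 74.
q_{Alta} = 209 − 3·74 + 2·74 = 135.
Profit = (74 − 29)·135 = 6075.

6075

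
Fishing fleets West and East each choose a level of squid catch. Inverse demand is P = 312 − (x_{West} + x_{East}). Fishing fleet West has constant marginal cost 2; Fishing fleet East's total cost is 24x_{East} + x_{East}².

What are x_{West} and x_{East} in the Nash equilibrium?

Fishing fleet West's profit: π = x_{West}(312 − (x_{West} + x_{East})) − 2x_{West}.
∂π/∂x_{West} = 310 − 2x_{West} − x_{East} = 0, so x_{West} = 155 − 0.5x_{East}.
For East: ∂π/∂x_{East} = 288 − 4x_{East} − x_{West} = 0 ⇒ x_{East} = 72 − 0.25x_{West}.
Solving the two reaction functions simultaneously: (1 − (−0.5)(−0.25))x_{West} = 155 − 0.5·72, so 0.875x_{West} = 119 and x_{West} = 136.
Then x_{East} = 72 − 0.25·136 = 38.

136, 38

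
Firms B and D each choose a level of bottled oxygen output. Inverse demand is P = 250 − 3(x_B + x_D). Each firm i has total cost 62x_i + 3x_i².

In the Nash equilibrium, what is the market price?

Firm B's profit: π = x_B(250 − 3(x_B + x_D)) − 62x_B − 3x_B².
∂π/∂x_B = 188 − 12x_B − 3x_D = 0, so x_B = 47/3 − 0.25x_D.
By symmetry x_D = x_B; substituting into the reaction function, 1.25x_B = 47/3 and x_B = 188/15.
Equilibrium price: P = 250 − 3·(376/15) = 174.8.

174.8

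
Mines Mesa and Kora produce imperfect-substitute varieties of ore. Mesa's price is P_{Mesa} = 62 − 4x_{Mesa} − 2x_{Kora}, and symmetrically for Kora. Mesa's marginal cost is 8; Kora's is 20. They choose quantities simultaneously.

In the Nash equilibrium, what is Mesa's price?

Mine Mesa's profit: π = x_{Mesa}(62 − 4x_{Mesa} − 2x_{Kora}) − 8x_{Mesa}.
∂π/∂x_{Mesa} = 54 − 8x_{Mesa} − 2x_{Kora} = 0 ⇒ x_{Mesa} = 6.75 − 0.25x_{Kora}.
Similarly x_{Kora} = 5.25 − 0.25x_{Mesa}.
Solving the two reaction functions simultaneously: (1 − (−0.25)(−0.25))x_{Mesa} = 6.75 − 0.25·5.25, so 0.9375x_{Mesa} = 5.4375 and x_{Mesa} = 5.8.
Then x_{Kora} = 5.25 − 0.25·5.8 = 3.8.
P_{Mesa} = 62 − 4·5.8 − 2·3.8 = 31.2.

31.2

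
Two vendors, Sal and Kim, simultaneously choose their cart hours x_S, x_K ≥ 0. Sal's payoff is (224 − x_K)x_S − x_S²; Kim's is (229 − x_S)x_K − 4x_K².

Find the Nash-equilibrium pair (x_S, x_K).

104.2, 15.6

Expanding Sal's payoff: 224x_S − x_Kx_S − x_S².
∂π/∂x_S = 224 − x_K − 2x_S = 0, so x_S = 112 − 0.5x_K.
Likewise for Kim: x_K = 28.625 − 0.125x_S.
Plugging x_K into Sal's best response: x_S = 112 − 0.5(28.625 − 0.125x_S) ⇒ 0.9375x_S = 97.6875, so x_S = 104.2.
Then x_K = 28.625 − 0.125·104.2 = 15.6.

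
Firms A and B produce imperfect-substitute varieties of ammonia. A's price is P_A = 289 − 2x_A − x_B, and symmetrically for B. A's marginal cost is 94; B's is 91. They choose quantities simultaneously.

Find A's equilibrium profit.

Firm A's profit: π = x_A(289 − 2x_A − x_B) − 94x_A.
∂π/∂x_A = 195 − 4x_A − x_B = 0 ⇒ x_A = 48.75 − 0.25x_B.
Similarly x_B = 49.5 − 0.25x_A.
Solving the two reaction functions simultaneously: (1 − (−0.25)(−0.25))x_A = 48.75 − 0.25·49.5, so 0.9375x_A = 36.375 and x_A = 38.8.
Then x_B = 49.5 − 0.25·38.8 = 39.8.
P_A = 289 − 2·38.8 − 39.8 = 171.6.
Profit = (171.6 − 94)·38.8 = 3010.88.

3010.88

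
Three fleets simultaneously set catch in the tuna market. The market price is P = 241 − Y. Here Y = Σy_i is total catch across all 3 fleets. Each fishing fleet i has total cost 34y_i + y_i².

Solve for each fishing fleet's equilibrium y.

A representative fishing fleet's profit is π_i = y_i(241 − Y) − 34y_i − y_i², with Y = y_i + Σ_{j≠i} y_j.
First-order condition: 207 − 4y_i − Σ_{j≠i} y_j = 0.
In a symmetric equilibrium every fishing fleet chooses the same y, so Σ_{j≠i} y_j = 2y. The condition becomes 207 − 6y = 0, giving y = 207/6 = 34.5.

34.5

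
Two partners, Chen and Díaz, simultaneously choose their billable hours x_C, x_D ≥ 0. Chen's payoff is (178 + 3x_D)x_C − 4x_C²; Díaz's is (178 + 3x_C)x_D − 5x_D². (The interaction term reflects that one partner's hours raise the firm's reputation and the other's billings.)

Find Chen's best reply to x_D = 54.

Expanding Chen's payoff: 178x_C + 3x_Dx_C − 4x_C².
∂π/∂x_C = 178 + 3x_D − 8x_C = 0, so x_C = 22.25 + 0.375x_D.
At x_D = 54: x_C = 22.25 + 0.375·54 = 42.5.

42.5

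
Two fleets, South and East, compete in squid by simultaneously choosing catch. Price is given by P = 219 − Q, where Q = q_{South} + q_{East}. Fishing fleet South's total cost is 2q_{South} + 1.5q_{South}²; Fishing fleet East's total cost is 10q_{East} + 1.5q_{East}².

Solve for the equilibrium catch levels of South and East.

Fishing fleet South's profit: π = q_{South}(219 − (q_{South} + q_{East})) − 2q_{South} − 1.5q_{South}².
∂π/∂q_{South} = 217 − 5q_{South} − q_{East} = 0, so q_{South} = 43.4 − 0.2q_{East}.
By the same steps for East: q_{East} = 41.8 − 0.2q_{South}.
Solving the two reaction functions simultaneously: (1 − (−0.2)(−0.2))q_{South} = 43.4 − 0.2·41.8, so 0.96q_{South} = 35.04 and q_{South} = 36.5.
Then q_{East} = 41.8 − 0.2·36.5 = 34.5.

36.5, 34.5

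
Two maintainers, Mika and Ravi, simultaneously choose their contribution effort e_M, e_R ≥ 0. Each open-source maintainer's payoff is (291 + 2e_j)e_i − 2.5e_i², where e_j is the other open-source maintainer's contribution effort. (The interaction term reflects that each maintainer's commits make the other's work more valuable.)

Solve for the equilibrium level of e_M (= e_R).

Mika's payoff is (291 + 2e_R)e_M − 2.5e_M².
∂π/∂e_M = 291 + 2e_R − 5e_M = 0, so e_M = 58.2 + 0.4e_R.
The game is symmetric, so in equilibrium e_R = e_M: the reaction function gives 0.6e_M = 58.2, hence e_M = 97.

97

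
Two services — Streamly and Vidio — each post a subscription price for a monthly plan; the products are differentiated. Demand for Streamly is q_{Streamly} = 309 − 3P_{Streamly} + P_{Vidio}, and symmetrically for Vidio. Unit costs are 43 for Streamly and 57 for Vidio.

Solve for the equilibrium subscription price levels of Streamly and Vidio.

Streamly's profit: π = (P_{Streamly} − 43)(309 − 3P_{Streamly} + P_{Vidio}).
∂π/∂P_{Streamly} = 438 − 6P_{Streamly} + P_{Vidio} = 0 ⇒ P_{Streamly} = 73 + (1/6)P_{Vidio}.
Similarly P_{Vidio} = 80 + (1/6)P_{Streamly}.
Plugging P_{Vidio} into Streamly's best response: P_{Streamly} = 73 + (1/6)(80 + (1/6)P_{Streamly}) ⇒ (35/36)P_{Streamly} = 259/3, so P_{Streamly} = 88.8.
Then P_{Vidio} = 80 + (1/6)·88.8 = 94.8.

88.8, 94.8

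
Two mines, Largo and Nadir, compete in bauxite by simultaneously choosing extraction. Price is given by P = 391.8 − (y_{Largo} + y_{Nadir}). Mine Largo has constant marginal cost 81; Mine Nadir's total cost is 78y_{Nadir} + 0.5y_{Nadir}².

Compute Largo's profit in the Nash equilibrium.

Mine Largo's profit: π = y_{Largo}(391.8 − (y_{Largo} + y_{Nadir})) − 81y_{Largo}.
∂π/∂y_{Largo} = 310.8 − 2y_{Largo} − y_{Nadir} = 0, so y_{Largo} = 155.4 − 0.5y_{Nadir}.
For Nadir: ∂π/∂y_{Nadir} = 313.8 − 3y_{Nadir} − y_{Largo} = 0 ⇒ y_{Nadir} = 104.6 − (1/3)y_{Largo}.
Solving the two reaction functions simultaneously: (1 − (−0.5)(−1/3))y_{Largo} = 155.4 − 0.5·104.6, so (5/6)y_{Largo} = 103.1 and y_{Largo} = 123.72.
Then y_{Nadir} = 104.6 − (1/3)·123.72 = 63.36.
Price P = 391.8 − 187.08 = 204.72.
Largo's profit: (204.72 − 81)·123.72 = 15306.6384.

15306.6384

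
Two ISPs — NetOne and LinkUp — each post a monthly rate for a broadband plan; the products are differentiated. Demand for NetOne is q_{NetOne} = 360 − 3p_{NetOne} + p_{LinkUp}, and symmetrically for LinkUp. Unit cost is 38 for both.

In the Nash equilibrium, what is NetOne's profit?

NetOne's profit: π = (p_{NetOne} − 38)(360 − 3p_{NetOne} + p_{LinkUp}).
∂π/∂p_{NetOne} = 474 − 6p_{NetOne} + p_{LinkUp} = 0 ⇒ p_{NetOne} = 79 + (1/6)p_{LinkUp}.
By symmetry p_{LinkUp} = p_{NetOne}; substituting into the reaction function, (5/6)p_{NetOne} = 79 and p_{NetOne} = 94.8.
q_{NetOne} = 360 − 3·94.8 + 94.8 = 170.4.
Profit = (94.8 − 38)·170.4 = 9678.72.

9678.72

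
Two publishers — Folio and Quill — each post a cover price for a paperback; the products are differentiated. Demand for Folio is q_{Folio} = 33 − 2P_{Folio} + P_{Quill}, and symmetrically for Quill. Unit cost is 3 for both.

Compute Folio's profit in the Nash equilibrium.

200

Folio's profit: π = (P_{Folio} − 3)(33 − 2P_{Folio} + P_{Quill}).
∂π/∂P_{Folio} = 39 − 4P_{Folio} + P_{Quill} = 0 ⇒ P_{Folio} = 9.75 + 0.25P_{Quill}.
By symmetry P_{Quill} = P_{Folio}; substituting into the reaction function, 0.75P_{Folio} = 9.75 and P_{Folio} = 13.
q_{Folio} = 33 − 2·13 + 13 = 20.
Profit = (13 − 3)·20 = 200.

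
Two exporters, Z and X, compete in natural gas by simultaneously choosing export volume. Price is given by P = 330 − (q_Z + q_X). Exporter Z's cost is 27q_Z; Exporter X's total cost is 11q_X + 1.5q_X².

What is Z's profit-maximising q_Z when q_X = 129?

87

Exporter Z's profit: π = q_Z(330 − (q_Z + q_X)) − 27q_Z.
∂π/∂q_Z = 303 − 2q_Z − q_X = 0, so q_Z = 151.5 − 0.5q_X.
At q_X = 129: q_Z = 151.5 − 0.5·129 = 87.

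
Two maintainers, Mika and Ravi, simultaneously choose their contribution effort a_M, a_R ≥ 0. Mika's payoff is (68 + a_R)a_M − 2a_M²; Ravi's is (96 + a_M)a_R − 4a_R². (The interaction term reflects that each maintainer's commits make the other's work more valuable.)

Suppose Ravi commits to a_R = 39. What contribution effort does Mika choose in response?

Expanding Mika's payoff: 68a_M + a_Ra_M − 2a_M².
∂π/∂a_M = 68 + a_R − 4a_M = 0, so a_M = 17 + 0.25a_R.
At a_R = 39: a_M = 17 + 0.25·39 = 26.75.

26.75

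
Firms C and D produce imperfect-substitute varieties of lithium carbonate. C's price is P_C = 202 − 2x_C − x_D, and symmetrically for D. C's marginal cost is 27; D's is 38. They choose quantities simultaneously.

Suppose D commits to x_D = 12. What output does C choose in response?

40.75

Firm C's profit: π = x_C(202 − 2x_C − x_D) − 27x_C.
∂π/∂x_C = 175 − 4x_C − x_D = 0 ⇒ x_C = 43.75 − 0.25x_D.
At x_D = 12: x_C = 43.75 − 0.25·12 = 40.75.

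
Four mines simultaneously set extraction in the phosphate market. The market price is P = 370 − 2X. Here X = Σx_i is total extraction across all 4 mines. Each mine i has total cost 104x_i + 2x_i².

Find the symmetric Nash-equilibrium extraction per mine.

19

A representative mine's profit is π_i = x_i(370 − 2X) − 104x_i − 2x_i², with X = x_i + Σ_{j≠i} x_j.
First-order condition: 266 − 8x_i − 2Σ_{j≠i} x_j = 0.
With identical mines, set every x_j = x: then 266 − 8x − 6x = 0, i.e. x = 266/14 = 19.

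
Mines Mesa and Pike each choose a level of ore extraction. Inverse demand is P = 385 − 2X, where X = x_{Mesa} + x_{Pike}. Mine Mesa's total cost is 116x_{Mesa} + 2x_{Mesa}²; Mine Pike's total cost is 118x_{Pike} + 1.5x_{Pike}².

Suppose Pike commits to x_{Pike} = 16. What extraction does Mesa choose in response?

Mine Mesa's profit: π = x_{Mesa}(385 − 2(x_{Mesa} + x_{Pike})) − 116x_{Mesa} − 2x_{Mesa}².
∂π/∂x_{Mesa} = 269 − 8x_{Mesa} − 2x_{Pike} = 0, so x_{Mesa} = 33.625 − 0.25x_{Pike}.
At x_{Pike} = 16: x_{Mesa} = 33.625 − 0.25·16 = 29.625.

29.625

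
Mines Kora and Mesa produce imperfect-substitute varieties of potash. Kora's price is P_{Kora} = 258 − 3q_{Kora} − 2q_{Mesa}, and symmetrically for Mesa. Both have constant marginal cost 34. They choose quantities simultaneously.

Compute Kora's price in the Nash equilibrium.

Mine Kora's profit: π = q_{Kora}(258 − 3q_{Kora} − 2q_{Mesa}) − 34q_{Kora}.
∂π/∂q_{Kora} = 224 − 6q_{Kora} − 2q_{Mesa} = 0 ⇒ q_{Kora} = 112/3 − (1/3)q_{Mesa}.
The game is symmetric, so in equilibrium q_{Mesa} = q_{Kora}: the reaction function gives (4/3)q_{Kora} = 112/3, hence q_{Kora} = 28.
P_{Kora} = 258 − 3·28 − 2·28 = 118.

118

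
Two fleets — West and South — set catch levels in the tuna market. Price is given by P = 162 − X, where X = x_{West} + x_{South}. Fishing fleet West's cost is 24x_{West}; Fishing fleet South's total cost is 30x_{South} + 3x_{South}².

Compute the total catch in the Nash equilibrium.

73.2

Fishing fleet West's profit: π = x_{West}(162 − (x_{West} + x_{South})) − 24x_{West}.
∂π/∂x_{West} = 138 − 2x_{West} − x_{South} = 0, so x_{West} = 69 − 0.5x_{South}.
For South: ∂π/∂x_{South} = 132 − 8x_{South} − x_{West} = 0 ⇒ x_{South} = 16.5 − 0.125x_{West}.
Plugging x_{South} into West's best response: x_{West} = 69 − 0.5(16.5 − 0.125x_{West}) ⇒ 0.9375x_{West} = 60.75, so x_{West} = 64.8.
Then x_{South} = 16.5 − 0.125·64.8 = 8.4.
Total catch: 64.8 + 8.4 = 73.2.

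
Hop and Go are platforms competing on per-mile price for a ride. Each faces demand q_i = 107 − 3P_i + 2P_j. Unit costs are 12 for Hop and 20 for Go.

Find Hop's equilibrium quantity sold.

Hop's profit: π = (P_{Hop} − 12)(107 − 3P_{Hop} + 2P_{Go}).
∂π/∂P_{Hop} = 143 − 6P_{Hop} + 2P_{Go} = 0 ⇒ P_{Hop} = 143/6 + (1/3)P_{Go}.
Similarly P_{Go} = 167/6 + (1/3)P_{Hop}.
Plugging P_{Go} into Hop's best response: P_{Hop} = 143/6 + (1/3)(167/6 + (1/3)P_{Hop}) ⇒ (8/9)P_{Hop} = 298/9, so P_{Hop} = 37.25.
Then P_{Go} = 167/6 + (1/3)·37.25 = 40.25.
q_{Hop} = 107 − 3·37.25 + 2·40.25 = 75.75.

75.75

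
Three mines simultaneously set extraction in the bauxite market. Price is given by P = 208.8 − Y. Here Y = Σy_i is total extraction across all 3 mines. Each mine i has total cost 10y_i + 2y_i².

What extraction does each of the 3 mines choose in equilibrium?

A representative mine's profit is π_i = y_i(208.8 − Y) − 10y_i − 2y_i², with Y = y_i + Σ_{j≠i} y_j.
First-order condition: 198.8 − 6y_i − Σ_{j≠i} y_j = 0.
In a symmetric equilibrium every mine chooses the same y, so Σ_{j≠i} y_j = 2y. The condition becomes 198.8 − 8y = 0, giving y = 198.8/8 = 24.85.

24.85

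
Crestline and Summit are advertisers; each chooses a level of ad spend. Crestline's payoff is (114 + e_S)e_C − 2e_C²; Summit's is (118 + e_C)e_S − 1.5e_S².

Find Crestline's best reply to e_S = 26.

Expanding Crestline's payoff: 114e_C + e_Se_C − 2e_C².
∂π/∂e_C = 114 + e_S − 4e_C = 0, so e_C = 28.5 + 0.25e_S.
At e_S = 26: e_C = 28.5 + 0.25·26 = 35.

35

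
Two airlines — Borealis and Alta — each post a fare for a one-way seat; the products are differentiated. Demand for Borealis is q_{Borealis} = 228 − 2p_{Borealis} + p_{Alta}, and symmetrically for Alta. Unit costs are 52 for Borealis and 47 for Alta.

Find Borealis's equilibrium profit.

6728

Borealis's profit: π = (p_{Borealis} − 52)(228 − 2p_{Borealis} + p_{Alta}).
∂π/∂p_{Borealis} = 332 − 4p_{Borealis} + p_{Alta} = 0 ⇒ p_{Borealis} = 83 + 0.25p_{Alta}.
Similarly p_{Alta} = 80.5 + 0.25p_{Borealis}.
Substituting the second reaction function into the first: p_{Borealis} = 83 + 0.25(80.5 + 0.25p_{Borealis}), which gives 0.9375p_{Borealis} = 103.125 ⇒ p_{Borealis} = 110.
Then p_{Alta} = 80.5 + 0.25·110 = 108.
q_{Borealis} = 228 − 2·110 + 108 = 116.
Profit = (110 − 52)·116 = 6728.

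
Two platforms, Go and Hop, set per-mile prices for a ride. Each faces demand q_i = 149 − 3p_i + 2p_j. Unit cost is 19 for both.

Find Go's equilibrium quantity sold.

Go's profit: π = (p_{Go} − 19)(149 − 3p_{Go} + 2p_{Hop}).
∂π/∂p_{Go} = 206 − 6p_{Go} + 2p_{Hop} = 0 ⇒ p_{Go} = 103/3 + (1/3)p_{Hop}.
The game is symmetric, so in equilibrium p_{Hop} = p_{Go}: the reaction function gives (2/3)p_{Go} = 103/3, hence p_{Go} = 51.5.
q_{Go} = 149 − 3·51.5 + 2·51.5 = 97.5.

97.5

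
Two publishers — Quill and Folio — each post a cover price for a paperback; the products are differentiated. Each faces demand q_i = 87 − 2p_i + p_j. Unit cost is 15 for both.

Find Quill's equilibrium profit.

Quill's profit: π = (p_{Quill} − 15)(87 − 2p_{Quill} + p_{Folio}).
∂π/∂p_{Quill} = 117 − 4p_{Quill} + p_{Folio} = 0 ⇒ p_{Quill} = 29.25 + 0.25p_{Folio}.
By symmetry p_{Folio} = p_{Quill}; substituting into the reaction function, 0.75p_{Quill} = 29.25 and p_{Quill} = 39.
q_{Quill} = 87 − 2·39 + 39 = 48.
Profit = (39 − 15)·48 = 1152.

1152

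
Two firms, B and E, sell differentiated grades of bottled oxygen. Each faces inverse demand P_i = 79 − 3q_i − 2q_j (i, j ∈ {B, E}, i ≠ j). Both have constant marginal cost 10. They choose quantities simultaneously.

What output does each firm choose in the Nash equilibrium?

Firm B's profit: π = q_B(79 − 3q_B − 2q_E) − 10q_B.
∂π/∂q_B = 69 − 6q_B − 2q_E = 0 ⇒ q_B = 11.5 − (1/3)q_E.
By symmetry q_E = q_B; substituting into the reaction function, (4/3)q_B = 11.5 and q_B = 8.625.

8.625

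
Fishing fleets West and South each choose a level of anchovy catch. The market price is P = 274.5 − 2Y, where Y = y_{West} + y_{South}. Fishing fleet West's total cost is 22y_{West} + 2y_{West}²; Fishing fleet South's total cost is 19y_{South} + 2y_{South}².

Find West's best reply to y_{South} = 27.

Fishing fleet West's profit: π = y_{West}(274.5 − 2(y_{West} + y_{South})) − 22y_{West} − 2y_{West}².
∂π/∂y_{West} = 252.5 − 8y_{West} − 2y_{South} = 0, so y_{West} = 31.5625 − 0.25y_{South}.
At y_{South} = 27: y_{West} = 31.5625 − 0.25·27 = 24.8125.

24.8125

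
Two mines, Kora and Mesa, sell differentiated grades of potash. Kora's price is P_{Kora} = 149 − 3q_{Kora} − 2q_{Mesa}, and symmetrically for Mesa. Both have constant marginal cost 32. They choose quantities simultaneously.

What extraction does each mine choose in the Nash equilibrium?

14.625

Mine Kora's profit: π = q_{Kora}(149 − 3q_{Kora} − 2q_{Mesa}) − 32q_{Kora}.
∂π/∂q_{Kora} = 117 − 6q_{Kora} − 2q_{Mesa} = 0 ⇒ q_{Kora} = 19.5 − (1/3)q_{Mesa}.
By symmetry q_{Mesa} = q_{Kora}; substituting into the reaction function, (4/3)q_{Kora} = 19.5 and q_{Kora} = 14.625.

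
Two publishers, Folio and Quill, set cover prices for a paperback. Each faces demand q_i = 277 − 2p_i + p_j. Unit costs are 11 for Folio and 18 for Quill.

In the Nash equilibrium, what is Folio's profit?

Folio's profit: π = (p_{Folio} − 11)(277 − 2p_{Folio} + p_{Quill}).
∂π/∂p_{Folio} = 299 − 4p_{Folio} + p_{Quill} = 0 ⇒ p_{Folio} = 74.75 + 0.25p_{Quill}.
Similarly p_{Quill} = 78.25 + 0.25p_{Folio}.
Plugging p_{Quill} into Folio's best response: p_{Folio} = 74.75 + 0.25(78.25 + 0.25p_{Folio}) ⇒ 0.9375p_{Folio} = 94.3125, so p_{Folio} = 100.6.
Then p_{Quill} = 78.25 + 0.25·100.6 = 103.4.
q_{Folio} = 277 − 2·100.6 + 103.4 = 179.2.
Profit = (100.6 − 11)·179.2 = 16056.32.

16056.32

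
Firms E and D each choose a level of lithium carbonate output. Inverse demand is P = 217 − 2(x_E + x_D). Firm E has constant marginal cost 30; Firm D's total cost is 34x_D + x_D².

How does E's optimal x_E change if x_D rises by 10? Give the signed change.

-5

Firm E's profit: π = x_E(217 − 2(x_E + x_D)) − 30x_E.
∂π/∂x_E = 187 − 4x_E − 2x_D = 0, so x_E = 46.75 − 0.5x_D.
The reaction-function slope is −0.5, so a 10-unit rise in x_D moves x_E by −0.5 × 10 = −5. E's best response falls — the actions are strategic substitutes.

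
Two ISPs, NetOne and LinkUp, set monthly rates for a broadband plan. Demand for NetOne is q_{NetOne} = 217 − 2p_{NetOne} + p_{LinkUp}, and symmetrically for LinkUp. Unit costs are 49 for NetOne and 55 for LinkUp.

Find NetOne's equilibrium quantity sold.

113.6

NetOne's profit: π = (p_{NetOne} − 49)(217 − 2p_{NetOne} + p_{LinkUp}).
∂π/∂p_{NetOne} = 315 − 4p_{NetOne} + p_{LinkUp} = 0 ⇒ p_{NetOne} = 78.75 + 0.25p_{LinkUp}.
Similarly p_{LinkUp} = 81.75 + 0.25p_{NetOne}.
Plugging p_{LinkUp} into NetOne's best response: p_{NetOne} = 78.75 + 0.25(81.75 + 0.25p_{NetOne}) ⇒ 0.9375p_{NetOne} = 99.1875, so p_{NetOne} = 105.8.
Then p_{LinkUp} = 81.75 + 0.25·105.8 = 108.2.
q_{NetOne} = 217 − 2·105.8 + 108.2 = 113.6.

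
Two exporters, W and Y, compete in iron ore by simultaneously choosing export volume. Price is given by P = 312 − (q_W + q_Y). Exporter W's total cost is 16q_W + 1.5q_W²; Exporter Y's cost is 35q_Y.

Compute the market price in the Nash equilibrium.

Exporter W's profit: π = q_W(312 − (q_W + q_Y)) − 16q_W − 1.5q_W².
∂π/∂q_W = 296 − 5q_W − q_Y = 0, so q_W = 59.2 − 0.2q_Y.
For Y: ∂π/∂q_Y = 277 − 2q_Y − q_W = 0 ⇒ q_Y = 138.5 − 0.5q_W.
Plugging q_Y into W's best response: q_W = 59.2 − 0.2(138.5 − 0.5q_W) ⇒ 0.9q_W = 31.5, so q_W = 35.
Then q_Y = 138.5 − 0.5·35 = 121.
Equilibrium price: P = 312 − 156 = 156.

156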